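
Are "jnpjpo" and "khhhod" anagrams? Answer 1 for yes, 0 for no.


Strings: "jnpjpo", "khhhod"
Sorted first:  jjnopp
Sorted second: dhhhko
Differ at position 0: 'j' vs 'd' => not anagrams

0


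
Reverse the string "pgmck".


Input: pgmck
Reading characters right to left:
  Position 4: 'k'
  Position 3: 'c'
  Position 2: 'm'
  Position 1: 'g'
  Position 0: 'p'
Reversed: kcmgp

kcmgp


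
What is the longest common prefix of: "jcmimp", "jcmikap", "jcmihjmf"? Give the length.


Words: jcmimp, jcmikap, jcmihjmf
  Position 0: all 'j' => match
  Position 1: all 'c' => match
  Position 2: all 'm' => match
  Position 3: all 'i' => match
  Position 4: ('m', 'k', 'h') => mismatch, stop
LCP = "jcmi" (length 4)

4


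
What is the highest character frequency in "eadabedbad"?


Input: eadabedbad
Character counts:
  'a': 3
  'b': 2
  'd': 3
  'e': 2
Maximum frequency: 3

3


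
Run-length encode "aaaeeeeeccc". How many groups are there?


Input: aaaeeeeeccc
Scanning for consecutive runs:
  Group 1: 'a' x 3 (positions 0-2)
  Group 2: 'e' x 5 (positions 3-7)
  Group 3: 'c' x 3 (positions 8-10)
Total groups: 3

3


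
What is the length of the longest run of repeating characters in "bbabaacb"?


Input: "bbabaacb"
Scanning for longest run:
  Position 1 ('b'): continues run of 'b', length=2
  Position 2 ('a'): new char, reset run to 1
  Position 3 ('b'): new char, reset run to 1
  Position 4 ('a'): new char, reset run to 1
  Position 5 ('a'): continues run of 'a', length=2
  Position 6 ('c'): new char, reset run to 1
  Position 7 ('b'): new char, reset run to 1
Longest run: 'b' with length 2

2


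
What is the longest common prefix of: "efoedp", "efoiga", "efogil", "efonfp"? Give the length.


Words: efoedp, efoiga, efogil, efonfp
  Position 0: all 'e' => match
  Position 1: all 'f' => match
  Position 2: all 'o' => match
  Position 3: ('e', 'i', 'g', 'n') => mismatch, stop
LCP = "efo" (length 3)

3


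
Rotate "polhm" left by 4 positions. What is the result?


Input: "polhm", rotate left by 4
First 4 characters: "polh"
Remaining characters: "m"
Concatenate remaining + first: "m" + "polh" = "mpolh"

mpolh


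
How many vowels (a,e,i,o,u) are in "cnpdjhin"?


Input: cnpdjhin
Checking each character:
  'c' at position 0: consonant
  'n' at position 1: consonant
  'p' at position 2: consonant
  'd' at position 3: consonant
  'j' at position 4: consonant
  'h' at position 5: consonant
  'i' at position 6: vowel (running total: 1)
  'n' at position 7: consonant
Total vowels: 1

1


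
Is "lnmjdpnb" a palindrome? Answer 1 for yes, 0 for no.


Input: lnmjdpnb
Reversed: bnpdjmnl
  Compare pos 0 ('l') with pos 7 ('b'): MISMATCH
  Compare pos 1 ('n') with pos 6 ('n'): match
  Compare pos 2 ('m') with pos 5 ('p'): MISMATCH
  Compare pos 3 ('j') with pos 4 ('d'): MISMATCH
Result: not a palindrome

0


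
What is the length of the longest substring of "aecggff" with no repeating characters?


Input: "aecggff"
Sliding window (track last position of each char):
  Position 0 ('a'): window [0,0] length 1 -- new best
  Position 1 ('e'): window [0,1] length 2 -- new best
  Position 2 ('c'): window [0,2] length 3 -- new best
  Position 3 ('g'): window [0,3] length 4 -- new best
  Position 4 ('g'): repeat (last at 3), move window start to 4
  Position 4 ('g'): window [4,4] length 1
  Position 5 ('f'): window [4,5] length 2
  Position 6 ('f'): repeat (last at 5), move window start to 6
  Position 6 ('f'): window [6,6] length 1
Longest substring with no repeats: "aecg" with length 4

4


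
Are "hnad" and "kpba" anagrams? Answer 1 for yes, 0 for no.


Strings: "hnad", "kpba"
Sorted first:  adhn
Sorted second: abkp
Differ at position 1: 'd' vs 'b' => not anagrams

0


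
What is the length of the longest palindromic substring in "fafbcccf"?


Input: "fafbcccf"
Checking substrings for palindromes:
  [0:3] "faf" (len 3) => palindrome
  [4:7] "ccc" (len 3) => palindrome
  [4:6] "cc" (len 2) => palindrome
  [5:7] "cc" (len 2) => palindrome
Longest palindromic substring: "faf" with length 3

3


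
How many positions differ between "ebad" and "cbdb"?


Comparing "ebad" and "cbdb" position by position:
  Position 0: 'e' vs 'c' => DIFFER
  Position 1: 'b' vs 'b' => same
  Position 2: 'a' vs 'd' => DIFFER
  Position 3: 'd' vs 'b' => DIFFER
Positions that differ: 3

3


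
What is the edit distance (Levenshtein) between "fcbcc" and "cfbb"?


Computing edit distance: "fcbcc" -> "cfbb"
DP table:
           c    f    b    b
      0    1    2    3    4
  f   1    1    1    2    3
  c   2    1    2    2    3
  b   3    2    2    2    2
  c   4    3    3    3    3
  c   5    4    4    4    4
Edit distance = dp[5][4] = 4

4


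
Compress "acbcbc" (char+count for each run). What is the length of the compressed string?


Input: acbcbc
Runs:
  'a' x 1 => "a1"
  'c' x 1 => "c1"
  'b' x 1 => "b1"
  'c' x 1 => "c1"
  'b' x 1 => "b1"
  'c' x 1 => "c1"
Compressed: "a1c1b1c1b1c1"
Compressed length: 12

12


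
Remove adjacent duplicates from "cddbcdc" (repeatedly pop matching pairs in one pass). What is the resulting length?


Input: cddbcdc
Stack-based adjacent duplicate removal:
  Read 'c': push. Stack: c
  Read 'd': push. Stack: cd
  Read 'd': matches stack top 'd' => pop. Stack: c
  Read 'b': push. Stack: cb
  Read 'c': push. Stack: cbc
  Read 'd': push. Stack: cbcd
  Read 'c': push. Stack: cbcdc
Final stack: "cbcdc" (length 5)

5


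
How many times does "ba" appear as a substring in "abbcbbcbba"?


Searching for "ba" in "abbcbbcbba"
Scanning each position:
  Position 0: "ab" => no
  Position 1: "bb" => no
  Position 2: "bc" => no
  Position 3: "cb" => no
  Position 4: "bb" => no
  Position 5: "bc" => no
  Position 6: "cb" => no
  Position 7: "bb" => no
  Position 8: "ba" => MATCH
Total occurrences: 1

1


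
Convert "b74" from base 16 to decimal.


Input: "b74" in base 16
Positional expansion:
  Digit 'b' (value 11) x 16^2 = 2816
  Digit '7' (value 7) x 16^1 = 112
  Digit '4' (value 4) x 16^0 = 4
Sum = 2932

2932


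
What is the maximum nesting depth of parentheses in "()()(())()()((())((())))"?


Input: "()()(())()()((())((())))"
Tracking depth:
  Position 0 '(': depth becomes 1
  Position 1 ')': depth becomes 0
  Position 2 '(': depth becomes 1
  Position 3 ')': depth becomes 0
  Position 4 '(': depth becomes 1
  Position 5 '(': depth becomes 2
  Position 6 ')': depth becomes 1
  Position 7 ')': depth becomes 0
  Position 8 '(': depth becomes 1
  Position 9 ')': depth becomes 0
  Position 10 '(': depth becomes 1
  Position 11 ')': depth becomes 0
  Position 12 '(': depth becomes 1
  Position 13 '(': depth becomes 2
  Position 14 '(': depth becomes 3
  Position 15 ')': depth becomes 2
  Position 16 ')': depth becomes 1
  Position 17 '(': depth becomes 2
  Position 18 '(': depth becomes 3
  Position 19 '(': depth becomes 4
  Position 20 ')': depth becomes 3
  Position 21 ')': depth becomes 2
  Position 22 ')': depth becomes 1
  Position 23 ')': depth becomes 0
Maximum depth reached: 4

4


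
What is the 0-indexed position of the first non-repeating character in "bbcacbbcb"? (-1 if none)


Input: bbcacbbcb
Character frequencies:
  'a': 1
  'b': 5
  'c': 3
Scanning left to right for freq == 1:
  Position 0 ('b'): freq=5, skip
  Position 1 ('b'): freq=5, skip
  Position 2 ('c'): freq=3, skip
  Position 3 ('a'): unique! => answer = 3

3


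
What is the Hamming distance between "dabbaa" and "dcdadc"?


Comparing "dabbaa" and "dcdadc" position by position:
  Position 0: 'd' vs 'd' => same
  Position 1: 'a' vs 'c' => differ
  Position 2: 'b' vs 'd' => differ
  Position 3: 'b' vs 'a' => differ
  Position 4: 'a' vs 'd' => differ
  Position 5: 'a' vs 'c' => differ
Total differences (Hamming distance): 5

5


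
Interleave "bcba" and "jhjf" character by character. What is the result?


Interleaving "bcba" and "jhjf":
  Position 0: 'b' from first, 'j' from second => "bj"
  Position 1: 'c' from first, 'h' from second => "ch"
  Position 2: 'b' from first, 'j' from second => "bj"
  Position 3: 'a' from first, 'f' from second => "af"
Result: bjchbjaf

bjchbjaf


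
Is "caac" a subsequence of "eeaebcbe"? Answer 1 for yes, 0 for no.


Check if "caac" is a subsequence of "eeaebcbe"
Greedy scan:
  Position 0 ('e'): no match needed
  Position 1 ('e'): no match needed
  Position 2 ('a'): no match needed
  Position 3 ('e'): no match needed
  Position 4 ('b'): no match needed
  Position 5 ('c'): matches sub[0] = 'c'
  Position 6 ('b'): no match needed
  Position 7 ('e'): no match needed
Only matched 1/4 characters => not a subsequence

0


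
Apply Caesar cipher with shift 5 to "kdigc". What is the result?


Caesar cipher: shift "kdigc" by 5
  'k' (pos 10) + 5 = pos 15 = 'p'
  'd' (pos 3) + 5 = pos 8 = 'i'
  'i' (pos 8) + 5 = pos 13 = 'n'
  'g' (pos 6) + 5 = pos 11 = 'l'
  'c' (pos 2) + 5 = pos 7 = 'h'
Result: pinlh

pinlh


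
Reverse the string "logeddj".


Input: logeddj
Reading characters right to left:
  Position 6: 'j'
  Position 5: 'd'
  Position 4: 'd'
  Position 3: 'e'
  Position 2: 'g'
  Position 1: 'o'
  Position 0: 'l'
Reversed: jddegol

jddegol


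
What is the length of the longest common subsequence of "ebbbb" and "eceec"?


LCS of "ebbbb" and "eceec"
DP table:
           e    c    e    e    c
      0    0    0    0    0    0
  e   0    1    1    1    1    1
  b   0    1    1    1    1    1
  b   0    1    1    1    1    1
  b   0    1    1    1    1    1
  b   0    1    1    1    1    1
LCS length = dp[5][5] = 1

1


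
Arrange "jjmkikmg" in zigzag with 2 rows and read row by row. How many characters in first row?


Zigzag "jjmkikmg" into 2 rows:
Placing characters:
  'j' => row 0
  'j' => row 1
  'm' => row 0
  'k' => row 1
  'i' => row 0
  'k' => row 1
  'm' => row 0
  'g' => row 1
Rows:
  Row 0: "jmim"
  Row 1: "jkkg"
First row length: 4

4


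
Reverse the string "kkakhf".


Input: kkakhf
Reading characters right to left:
  Position 5: 'f'
  Position 4: 'h'
  Position 3: 'k'
  Position 2: 'a'
  Position 1: 'k'
  Position 0: 'k'
Reversed: fhkakk

fhkakk


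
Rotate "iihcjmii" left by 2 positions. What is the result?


Input: "iihcjmii", rotate left by 2
First 2 characters: "ii"
Remaining characters: "hcjmii"
Concatenate remaining + first: "hcjmii" + "ii" = "hcjmiiii"

hcjmiiii


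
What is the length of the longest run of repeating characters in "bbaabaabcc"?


Input: "bbaabaabcc"
Scanning for longest run:
  Position 1 ('b'): continues run of 'b', length=2
  Position 2 ('a'): new char, reset run to 1
  Position 3 ('a'): continues run of 'a', length=2
  Position 4 ('b'): new char, reset run to 1
  Position 5 ('a'): new char, reset run to 1
  Position 6 ('a'): continues run of 'a', length=2
  Position 7 ('b'): new char, reset run to 1
  Position 8 ('c'): new char, reset run to 1
  Position 9 ('c'): continues run of 'c', length=2
Longest run: 'b' with length 2

2


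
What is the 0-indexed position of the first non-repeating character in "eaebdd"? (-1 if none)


Input: eaebdd
Character frequencies:
  'a': 1
  'b': 1
  'd': 2
  'e': 2
Scanning left to right for freq == 1:
  Position 0 ('e'): freq=2, skip
  Position 1 ('a'): unique! => answer = 1

1


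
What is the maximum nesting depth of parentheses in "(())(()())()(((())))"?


Input: "(())(()())()(((())))"
Tracking depth:
  Position 0 '(': depth becomes 1
  Position 1 '(': depth becomes 2
  Position 2 ')': depth becomes 1
  Position 3 ')': depth becomes 0
  Position 4 '(': depth becomes 1
  Position 5 '(': depth becomes 2
  Position 6 ')': depth becomes 1
  Position 7 '(': depth becomes 2
  Position 8 ')': depth becomes 1
  Position 9 ')': depth becomes 0
  Position 10 '(': depth becomes 1
  Position 11 ')': depth becomes 0
  Position 12 '(': depth becomes 1
  Position 13 '(': depth becomes 2
  Position 14 '(': depth becomes 3
  Position 15 '(': depth becomes 4
  Position 16 ')': depth becomes 3
  Position 17 ')': depth becomes 2
  Position 18 ')': depth becomes 1
  Position 19 ')': depth becomes 0
Maximum depth reached: 4

4


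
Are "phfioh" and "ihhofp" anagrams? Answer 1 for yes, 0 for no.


Strings: "phfioh", "ihhofp"
Sorted first:  fhhiop
Sorted second: fhhiop
Sorted forms match => anagrams

1


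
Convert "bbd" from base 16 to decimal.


Input: "bbd" in base 16
Positional expansion:
  Digit 'b' (value 11) x 16^2 = 2816
  Digit 'b' (value 11) x 16^1 = 176
  Digit 'd' (value 13) x 16^0 = 13
Sum = 3005

3005


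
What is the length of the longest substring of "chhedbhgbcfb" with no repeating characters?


Input: "chhedbhgbcfb"
Sliding window (track last position of each char):
  Position 0 ('c'): window [0,0] length 1 -- new best
  Position 1 ('h'): window [0,1] length 2 -- new best
  Position 2 ('h'): repeat (last at 1), move window start to 2
  Position 2 ('h'): window [2,2] length 1
  Position 3 ('e'): window [2,3] length 2
  Position 4 ('d'): window [2,4] length 3 -- new best
  Position 5 ('b'): window [2,5] length 4 -- new best
  Position 6 ('h'): repeat (last at 2), move window start to 3
  Position 6 ('h'): window [3,6] length 4
  Position 7 ('g'): window [3,7] length 5 -- new best
  Position 8 ('b'): repeat (last at 5), move window start to 6
  Position 8 ('b'): window [6,8] length 3
  Position 9 ('c'): window [6,9] length 4
  Position 10 ('f'): window [6,10] length 5
  Position 11 ('b'): repeat (last at 8), move window start to 9
  Position 11 ('b'): window [9,11] length 3
Longest substring with no repeats: "edbhg" with length 5

5


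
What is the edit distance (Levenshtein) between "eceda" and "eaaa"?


Computing edit distance: "eceda" -> "eaaa"
DP table:
           e    a    a    a
      0    1    2    3    4
  e   1    0    1    2    3
  c   2    1    1    2    3
  e   3    2    2    2    3
  d   4    3    3    3    3
  a   5    4    3    3    3
Edit distance = dp[5][4] = 3

3


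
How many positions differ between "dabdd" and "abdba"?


Comparing "dabdd" and "abdba" position by position:
  Position 0: 'd' vs 'a' => DIFFER
  Position 1: 'a' vs 'b' => DIFFER
  Position 2: 'b' vs 'd' => DIFFER
  Position 3: 'd' vs 'b' => DIFFER
  Position 4: 'd' vs 'a' => DIFFER
Positions that differ: 5

5


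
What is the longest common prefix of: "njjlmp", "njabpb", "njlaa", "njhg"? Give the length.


Words: njjlmp, njabpb, njlaa, njhg
  Position 0: all 'n' => match
  Position 1: all 'j' => match
  Position 2: ('j', 'a', 'l', 'h') => mismatch, stop
LCP = "nj" (length 2)

2


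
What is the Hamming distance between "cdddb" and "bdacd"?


Comparing "cdddb" and "bdacd" position by position:
  Position 0: 'c' vs 'b' => differ
  Position 1: 'd' vs 'd' => same
  Position 2: 'd' vs 'a' => differ
  Position 3: 'd' vs 'c' => differ
  Position 4: 'b' vs 'd' => differ
Total differences (Hamming distance): 4

4


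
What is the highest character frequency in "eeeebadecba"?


Input: eeeebadecba
Character counts:
  'a': 2
  'b': 2
  'c': 1
  'd': 1
  'e': 5
Maximum frequency: 5

5


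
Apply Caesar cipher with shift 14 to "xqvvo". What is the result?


Caesar cipher: shift "xqvvo" by 14
  'x' (pos 23) + 14 = pos 11 = 'l'
  'q' (pos 16) + 14 = pos 4 = 'e'
  'v' (pos 21) + 14 = pos 9 = 'j'
  'v' (pos 21) + 14 = pos 9 = 'j'
  'o' (pos 14) + 14 = pos 2 = 'c'
Result: lejjc

lejjc


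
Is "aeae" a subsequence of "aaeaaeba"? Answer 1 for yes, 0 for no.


Check if "aeae" is a subsequence of "aaeaaeba"
Greedy scan:
  Position 0 ('a'): matches sub[0] = 'a'
  Position 1 ('a'): no match needed
  Position 2 ('e'): matches sub[1] = 'e'
  Position 3 ('a'): matches sub[2] = 'a'
  Position 4 ('a'): no match needed
  Position 5 ('e'): matches sub[3] = 'e'
  Position 6 ('b'): no match needed
  Position 7 ('a'): no match needed
All 4 characters matched => is a subsequence

1


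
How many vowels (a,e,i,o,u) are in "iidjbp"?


Input: iidjbp
Checking each character:
  'i' at position 0: vowel (running total: 1)
  'i' at position 1: vowel (running total: 2)
  'd' at position 2: consonant
  'j' at position 3: consonant
  'b' at position 4: consonant
  'p' at position 5: consonant
Total vowels: 2

2


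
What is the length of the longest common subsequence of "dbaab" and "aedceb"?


LCS of "dbaab" and "aedceb"
DP table:
           a    e    d    c    e    b
      0    0    0    0    0    0    0
  d   0    0    0    1    1    1    1
  b   0    0    0    1    1    1    2
  a   0    1    1    1    1    1    2
  a   0    1    1    1    1    1    2
  b   0    1    1    1    1    1    2
LCS length = dp[5][6] = 2

2


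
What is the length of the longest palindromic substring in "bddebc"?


Input: "bddebc"
Checking substrings for palindromes:
  [1:3] "dd" (len 2) => palindrome
Longest palindromic substring: "dd" with length 2

2


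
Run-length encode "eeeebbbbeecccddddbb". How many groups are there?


Input: eeeebbbbeecccddddbb
Scanning for consecutive runs:
  Group 1: 'e' x 4 (positions 0-3)
  Group 2: 'b' x 4 (positions 4-7)
  Group 3: 'e' x 2 (positions 8-9)
  Group 4: 'c' x 3 (positions 10-12)
  Group 5: 'd' x 4 (positions 13-16)
  Group 6: 'b' x 2 (positions 17-18)
Total groups: 6

6


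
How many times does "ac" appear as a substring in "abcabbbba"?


Searching for "ac" in "abcabbbba"
Scanning each position:
  Position 0: "ab" => no
  Position 1: "bc" => no
  Position 2: "ca" => no
  Position 3: "ab" => no
  Position 4: "bb" => no
  Position 5: "bb" => no
  Position 6: "bb" => no
  Position 7: "ba" => no
Total occurrences: 0

0


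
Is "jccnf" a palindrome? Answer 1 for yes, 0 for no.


Input: jccnf
Reversed: fnccj
  Compare pos 0 ('j') with pos 4 ('f'): MISMATCH
  Compare pos 1 ('c') with pos 3 ('n'): MISMATCH
Result: not a palindrome

0


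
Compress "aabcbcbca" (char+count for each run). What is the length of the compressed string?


Input: aabcbcbca
Runs:
  'a' x 2 => "a2"
  'b' x 1 => "b1"
  'c' x 1 => "c1"
  'b' x 1 => "b1"
  'c' x 1 => "c1"
  'b' x 1 => "b1"
  'c' x 1 => "c1"
  'a' x 1 => "a1"
Compressed: "a2b1c1b1c1b1c1a1"
Compressed length: 16

16


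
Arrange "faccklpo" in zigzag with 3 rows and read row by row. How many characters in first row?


Zigzag "faccklpo" into 3 rows:
Placing characters:
  'f' => row 0
  'a' => row 1
  'c' => row 2
  'c' => row 1
  'k' => row 0
  'l' => row 1
  'p' => row 2
  'o' => row 1
Rows:
  Row 0: "fk"
  Row 1: "aclo"
  Row 2: "cp"
First row length: 2

2


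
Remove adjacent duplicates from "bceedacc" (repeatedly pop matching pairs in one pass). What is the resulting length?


Input: bceedacc
Stack-based adjacent duplicate removal:
  Read 'b': push. Stack: b
  Read 'c': push. Stack: bc
  Read 'e': push. Stack: bce
  Read 'e': matches stack top 'e' => pop. Stack: bc
  Read 'd': push. Stack: bcd
  Read 'a': push. Stack: bcda
  Read 'c': push. Stack: bcdac
  Read 'c': matches stack top 'c' => pop. Stack: bcda
Final stack: "bcda" (length 4)

4


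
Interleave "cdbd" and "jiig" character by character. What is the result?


Interleaving "cdbd" and "jiig":
  Position 0: 'c' from first, 'j' from second => "cj"
  Position 1: 'd' from first, 'i' from second => "di"
  Position 2: 'b' from first, 'i' from second => "bi"
  Position 3: 'd' from first, 'g' from second => "dg"
Result: cjdibidg

cjdibidg


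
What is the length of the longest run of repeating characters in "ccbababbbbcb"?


Input: "ccbababbbbcb"
Scanning for longest run:
  Position 1 ('c'): continues run of 'c', length=2
  Position 2 ('b'): new char, reset run to 1
  Position 3 ('a'): new char, reset run to 1
  Position 4 ('b'): new char, reset run to 1
  Position 5 ('a'): new char, reset run to 1
  Position 6 ('b'): new char, reset run to 1
  Position 7 ('b'): continues run of 'b', length=2
  Position 8 ('b'): continues run of 'b', length=3
  Position 9 ('b'): continues run of 'b', length=4
  Position 10 ('c'): new char, reset run to 1
  Position 11 ('b'): new char, reset run to 1
Longest run: 'b' with length 4

4


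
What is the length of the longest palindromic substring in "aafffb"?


Input: "aafffb"
Checking substrings for palindromes:
  [2:5] "fff" (len 3) => palindrome
  [0:2] "aa" (len 2) => palindrome
  [2:4] "ff" (len 2) => palindrome
  [3:5] "ff" (len 2) => palindrome
Longest palindromic substring: "fff" with length 3

3


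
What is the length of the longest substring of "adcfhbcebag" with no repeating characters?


Input: "adcfhbcebag"
Sliding window (track last position of each char):
  Position 0 ('a'): window [0,0] length 1 -- new best
  Position 1 ('d'): window [0,1] length 2 -- new best
  Position 2 ('c'): window [0,2] length 3 -- new best
  Position 3 ('f'): window [0,3] length 4 -- new best
  Position 4 ('h'): window [0,4] length 5 -- new best
  Position 5 ('b'): window [0,5] length 6 -- new best
  Position 6 ('c'): repeat (last at 2), move window start to 3
  Position 6 ('c'): window [3,6] length 4
  Position 7 ('e'): window [3,7] length 5
  Position 8 ('b'): repeat (last at 5), move window start to 6
  Position 8 ('b'): window [6,8] length 3
  Position 9 ('a'): window [6,9] length 4
  Position 10 ('g'): window [6,10] length 5
Longest substring with no repeats: "adcfhb" with length 6

6


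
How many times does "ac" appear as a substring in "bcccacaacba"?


Searching for "ac" in "bcccacaacba"
Scanning each position:
  Position 0: "bc" => no
  Position 1: "cc" => no
  Position 2: "cc" => no
  Position 3: "ca" => no
  Position 4: "ac" => MATCH
  Position 5: "ca" => no
  Position 6: "aa" => no
  Position 7: "ac" => MATCH
  Position 8: "cb" => no
  Position 9: "ba" => no
Total occurrences: 2

2


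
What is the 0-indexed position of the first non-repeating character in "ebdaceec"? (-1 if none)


Input: ebdaceec
Character frequencies:
  'a': 1
  'b': 1
  'c': 2
  'd': 1
  'e': 3
Scanning left to right for freq == 1:
  Position 0 ('e'): freq=3, skip
  Position 1 ('b'): unique! => answer = 1

1


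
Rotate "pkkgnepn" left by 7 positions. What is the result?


Input: "pkkgnepn", rotate left by 7
First 7 characters: "pkkgnep"
Remaining characters: "n"
Concatenate remaining + first: "n" + "pkkgnep" = "npkkgnep"

npkkgnep


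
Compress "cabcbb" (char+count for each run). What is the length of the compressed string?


Input: cabcbb
Runs:
  'c' x 1 => "c1"
  'a' x 1 => "a1"
  'b' x 1 => "b1"
  'c' x 1 => "c1"
  'b' x 2 => "b2"
Compressed: "c1a1b1c1b2"
Compressed length: 10

10


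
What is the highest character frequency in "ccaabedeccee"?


Input: ccaabedeccee
Character counts:
  'a': 2
  'b': 1
  'c': 4
  'd': 1
  'e': 4
Maximum frequency: 4

4


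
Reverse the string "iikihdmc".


Input: iikihdmc
Reading characters right to left:
  Position 7: 'c'
  Position 6: 'm'
  Position 5: 'd'
  Position 4: 'h'
  Position 3: 'i'
  Position 2: 'k'
  Position 1: 'i'
  Position 0: 'i'
Reversed: cmdhikii

cmdhikii


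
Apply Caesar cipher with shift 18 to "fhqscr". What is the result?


Caesar cipher: shift "fhqscr" by 18
  'f' (pos 5) + 18 = pos 23 = 'x'
  'h' (pos 7) + 18 = pos 25 = 'z'
  'q' (pos 16) + 18 = pos 8 = 'i'
  's' (pos 18) + 18 = pos 10 = 'k'
  'c' (pos 2) + 18 = pos 20 = 'u'
  'r' (pos 17) + 18 = pos 9 = 'j'
Result: xzikuj

xzikuj


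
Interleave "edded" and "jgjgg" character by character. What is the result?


Interleaving "edded" and "jgjgg":
  Position 0: 'e' from first, 'j' from second => "ej"
  Position 1: 'd' from first, 'g' from second => "dg"
  Position 2: 'd' from first, 'j' from second => "dj"
  Position 3: 'e' from first, 'g' from second => "eg"
  Position 4: 'd' from first, 'g' from second => "dg"
Result: ejdgdjegdg

ejdgdjegdg


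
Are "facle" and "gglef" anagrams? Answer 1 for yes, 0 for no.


Strings: "facle", "gglef"
Sorted first:  acefl
Sorted second: efggl
Differ at position 0: 'a' vs 'e' => not anagrams

0


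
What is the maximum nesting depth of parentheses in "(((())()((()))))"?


Input: "(((())()((()))))"
Tracking depth:
  Position 0 '(': depth becomes 1
  Position 1 '(': depth becomes 2
  Position 2 '(': depth becomes 3
  Position 3 '(': depth becomes 4
  Position 4 ')': depth becomes 3
  Position 5 ')': depth becomes 2
  Position 6 '(': depth becomes 3
  Position 7 ')': depth becomes 2
  Position 8 '(': depth becomes 3
  Position 9 '(': depth becomes 4
  Position 10 '(': depth becomes 5
  Position 11 ')': depth becomes 4
  Position 12 ')': depth becomes 3
  Position 13 ')': depth becomes 2
  Position 14 ')': depth becomes 1
  Position 15 ')': depth becomes 0
Maximum depth reached: 5

5


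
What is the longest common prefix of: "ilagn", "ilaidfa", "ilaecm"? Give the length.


Words: ilagn, ilaidfa, ilaecm
  Position 0: all 'i' => match
  Position 1: all 'l' => match
  Position 2: all 'a' => match
  Position 3: ('g', 'i', 'e') => mismatch, stop
LCP = "ila" (length 3)

3


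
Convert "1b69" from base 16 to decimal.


Input: "1b69" in base 16
Positional expansion:
  Digit '1' (value 1) x 16^3 = 4096
  Digit 'b' (value 11) x 16^2 = 2816
  Digit '6' (value 6) x 16^1 = 96
  Digit '9' (value 9) x 16^0 = 9
Sum = 7017

7017


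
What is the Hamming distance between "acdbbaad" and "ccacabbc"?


Comparing "acdbbaad" and "ccacabbc" position by position:
  Position 0: 'a' vs 'c' => differ
  Position 1: 'c' vs 'c' => same
  Position 2: 'd' vs 'a' => differ
  Position 3: 'b' vs 'c' => differ
  Position 4: 'b' vs 'a' => differ
  Position 5: 'a' vs 'b' => differ
  Position 6: 'a' vs 'b' => differ
  Position 7: 'd' vs 'c' => differ
Total differences (Hamming distance): 7

7


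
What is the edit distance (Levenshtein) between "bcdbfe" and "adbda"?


Computing edit distance: "bcdbfe" -> "adbda"
DP table:
           a    d    b    d    a
      0    1    2    3    4    5
  b   1    1    2    2    3    4
  c   2    2    2    3    3    4
  d   3    3    2    3    3    4
  b   4    4    3    2    3    4
  f   5    5    4    3    3    4
  e   6    6    5    4    4    4
Edit distance = dp[6][5] = 4

4


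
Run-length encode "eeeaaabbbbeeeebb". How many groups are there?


Input: eeeaaabbbbeeeebb
Scanning for consecutive runs:
  Group 1: 'e' x 3 (positions 0-2)
  Group 2: 'a' x 3 (positions 3-5)
  Group 3: 'b' x 4 (positions 6-9)
  Group 4: 'e' x 4 (positions 10-13)
  Group 5: 'b' x 2 (positions 14-15)
Total groups: 5

5


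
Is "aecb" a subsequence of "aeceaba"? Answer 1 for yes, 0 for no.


Check if "aecb" is a subsequence of "aeceaba"
Greedy scan:
  Position 0 ('a'): matches sub[0] = 'a'
  Position 1 ('e'): matches sub[1] = 'e'
  Position 2 ('c'): matches sub[2] = 'c'
  Position 3 ('e'): no match needed
  Position 4 ('a'): no match needed
  Position 5 ('b'): matches sub[3] = 'b'
  Position 6 ('a'): no match needed
All 4 characters matched => is a subsequence

1


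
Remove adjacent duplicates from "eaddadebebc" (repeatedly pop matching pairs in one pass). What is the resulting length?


Input: eaddadebebc
Stack-based adjacent duplicate removal:
  Read 'e': push. Stack: e
  Read 'a': push. Stack: ea
  Read 'd': push. Stack: ead
  Read 'd': matches stack top 'd' => pop. Stack: ea
  Read 'a': matches stack top 'a' => pop. Stack: e
  Read 'd': push. Stack: ed
  Read 'e': push. Stack: ede
  Read 'b': push. Stack: edeb
  Read 'e': push. Stack: edebe
  Read 'b': push. Stack: edebeb
  Read 'c': push. Stack: edebebc
Final stack: "edebebc" (length 7)

7


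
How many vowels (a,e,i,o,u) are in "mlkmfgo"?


Input: mlkmfgo
Checking each character:
  'm' at position 0: consonant
  'l' at position 1: consonant
  'k' at position 2: consonant
  'm' at position 3: consonant
  'f' at position 4: consonant
  'g' at position 5: consonant
  'o' at position 6: vowel (running total: 1)
Total vowels: 1

1


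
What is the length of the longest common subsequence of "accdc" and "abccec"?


LCS of "accdc" and "abccec"
DP table:
           a    b    c    c    e    c
      0    0    0    0    0    0    0
  a   0    1    1    1    1    1    1
  c   0    1    1    2    2    2    2
  c   0    1    1    2    3    3    3
  d   0    1    1    2    3    3    3
  c   0    1    1    2    3    3    4
LCS length = dp[5][6] = 4

4


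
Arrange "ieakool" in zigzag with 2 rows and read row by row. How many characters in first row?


Zigzag "ieakool" into 2 rows:
Placing characters:
  'i' => row 0
  'e' => row 1
  'a' => row 0
  'k' => row 1
  'o' => row 0
  'o' => row 1
  'l' => row 0
Rows:
  Row 0: "iaol"
  Row 1: "eko"
First row length: 4

4


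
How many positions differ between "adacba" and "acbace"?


Comparing "adacba" and "acbace" position by position:
  Position 0: 'a' vs 'a' => same
  Position 1: 'd' vs 'c' => DIFFER
  Position 2: 'a' vs 'b' => DIFFER
  Position 3: 'c' vs 'a' => DIFFER
  Position 4: 'b' vs 'c' => DIFFER
  Position 5: 'a' vs 'e' => DIFFER
Positions that differ: 5

5


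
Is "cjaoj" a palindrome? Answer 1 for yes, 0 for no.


Input: cjaoj
Reversed: joajc
  Compare pos 0 ('c') with pos 4 ('j'): MISMATCH
  Compare pos 1 ('j') with pos 3 ('o'): MISMATCH
Result: not a palindrome

0


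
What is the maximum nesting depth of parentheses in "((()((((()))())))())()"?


Input: "((()((((()))())))())()"
Tracking depth:
  Position 0 '(': depth becomes 1
  Position 1 '(': depth becomes 2
  Position 2 '(': depth becomes 3
  Position 3 ')': depth becomes 2
  Position 4 '(': depth becomes 3
  Position 5 '(': depth becomes 4
  Position 6 '(': depth becomes 5
  Position 7 '(': depth becomes 6
  Position 8 '(': depth becomes 7
  Position 9 ')': depth becomes 6
  Position 10 ')': depth becomes 5
  Position 11 ')': depth becomes 4
  Position 12 '(': depth becomes 5
  Position 13 ')': depth becomes 4
  Position 14 ')': depth becomes 3
  Position 15 ')': depth becomes 2
  Position 16 ')': depth becomes 1
  Position 17 '(': depth becomes 2
  Position 18 ')': depth becomes 1
  Position 19 ')': depth becomes 0
  Position 20 '(': depth becomes 1
  Position 21 ')': depth becomes 0
Maximum depth reached: 7

7


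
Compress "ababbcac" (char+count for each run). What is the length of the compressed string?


Input: ababbcac
Runs:
  'a' x 1 => "a1"
  'b' x 1 => "b1"
  'a' x 1 => "a1"
  'b' x 2 => "b2"
  'c' x 1 => "c1"
  'a' x 1 => "a1"
  'c' x 1 => "c1"
Compressed: "a1b1a1b2c1a1c1"
Compressed length: 14

14


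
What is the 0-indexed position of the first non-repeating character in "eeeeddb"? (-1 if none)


Input: eeeeddb
Character frequencies:
  'b': 1
  'd': 2
  'e': 4
Scanning left to right for freq == 1:
  Position 0 ('e'): freq=4, skip
  Position 1 ('e'): freq=4, skip
  Position 2 ('e'): freq=4, skip
  Position 3 ('e'): freq=4, skip
  Position 4 ('d'): freq=2, skip
  Position 5 ('d'): freq=2, skip
  Position 6 ('b'): unique! => answer = 6

6


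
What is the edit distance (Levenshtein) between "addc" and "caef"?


Computing edit distance: "addc" -> "caef"
DP table:
           c    a    e    f
      0    1    2    3    4
  a   1    1    1    2    3
  d   2    2    2    2    3
  d   3    3    3    3    3
  c   4    3    4    4    4
Edit distance = dp[4][4] = 4

4


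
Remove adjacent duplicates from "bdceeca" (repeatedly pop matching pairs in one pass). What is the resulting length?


Input: bdceeca
Stack-based adjacent duplicate removal:
  Read 'b': push. Stack: b
  Read 'd': push. Stack: bd
  Read 'c': push. Stack: bdc
  Read 'e': push. Stack: bdce
  Read 'e': matches stack top 'e' => pop. Stack: bdc
  Read 'c': matches stack top 'c' => pop. Stack: bd
  Read 'a': push. Stack: bda
Final stack: "bda" (length 3)

3


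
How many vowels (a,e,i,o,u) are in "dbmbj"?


Input: dbmbj
Checking each character:
  'd' at position 0: consonant
  'b' at position 1: consonant
  'm' at position 2: consonant
  'b' at position 3: consonant
  'j' at position 4: consonant
Total vowels: 0

0


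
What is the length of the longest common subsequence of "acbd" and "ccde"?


LCS of "acbd" and "ccde"
DP table:
           c    c    d    e
      0    0    0    0    0
  a   0    0    0    0    0
  c   0    1    1    1    1
  b   0    1    1    1    1
  d   0    1    1    2    2
LCS length = dp[4][4] = 2

2


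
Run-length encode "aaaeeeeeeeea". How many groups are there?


Input: aaaeeeeeeeea
Scanning for consecutive runs:
  Group 1: 'a' x 3 (positions 0-2)
  Group 2: 'e' x 8 (positions 3-10)
  Group 3: 'a' x 1 (positions 11-11)
Total groups: 3

3


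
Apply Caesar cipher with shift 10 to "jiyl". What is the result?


Caesar cipher: shift "jiyl" by 10
  'j' (pos 9) + 10 = pos 19 = 't'
  'i' (pos 8) + 10 = pos 18 = 's'
  'y' (pos 24) + 10 = pos 8 = 'i'
  'l' (pos 11) + 10 = pos 21 = 'v'
Result: tsiv

tsiv


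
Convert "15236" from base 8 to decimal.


Input: "15236" in base 8
Positional expansion:
  Digit '1' (value 1) x 8^4 = 4096
  Digit '5' (value 5) x 8^3 = 2560
  Digit '2' (value 2) x 8^2 = 128
  Digit '3' (value 3) x 8^1 = 24
  Digit '6' (value 6) x 8^0 = 6
Sum = 6814

6814


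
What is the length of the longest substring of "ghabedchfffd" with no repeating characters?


Input: "ghabedchfffd"
Sliding window (track last position of each char):
  Position 0 ('g'): window [0,0] length 1 -- new best
  Position 1 ('h'): window [0,1] length 2 -- new best
  Position 2 ('a'): window [0,2] length 3 -- new best
  Position 3 ('b'): window [0,3] length 4 -- new best
  Position 4 ('e'): window [0,4] length 5 -- new best
  Position 5 ('d'): window [0,5] length 6 -- new best
  Position 6 ('c'): window [0,6] length 7 -- new best
  Position 7 ('h'): repeat (last at 1), move window start to 2
  Position 7 ('h'): window [2,7] length 6
  Position 8 ('f'): window [2,8] length 7
  Position 9 ('f'): repeat (last at 8), move window start to 9
  Position 9 ('f'): window [9,9] length 1
  Position 10 ('f'): repeat (last at 9), move window start to 10
  Position 10 ('f'): window [10,10] length 1
  Position 11 ('d'): window [10,11] length 2
Longest substring with no repeats: "ghabedc" with length 7

7


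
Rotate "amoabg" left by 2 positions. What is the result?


Input: "amoabg", rotate left by 2
First 2 characters: "am"
Remaining characters: "oabg"
Concatenate remaining + first: "oabg" + "am" = "oabgam"

oabgam


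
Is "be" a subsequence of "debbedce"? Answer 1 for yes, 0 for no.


Check if "be" is a subsequence of "debbedce"
Greedy scan:
  Position 0 ('d'): no match needed
  Position 1 ('e'): no match needed
  Position 2 ('b'): matches sub[0] = 'b'
  Position 3 ('b'): no match needed
  Position 4 ('e'): matches sub[1] = 'e'
  Position 5 ('d'): no match needed
  Position 6 ('c'): no match needed
  Position 7 ('e'): no match needed
All 2 characters matched => is a subsequence

1


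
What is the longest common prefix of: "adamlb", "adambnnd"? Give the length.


Words: adamlb, adambnnd
  Position 0: all 'a' => match
  Position 1: all 'd' => match
  Position 2: all 'a' => match
  Position 3: all 'm' => match
  Position 4: ('l', 'b') => mismatch, stop
LCP = "adam" (length 4)

4


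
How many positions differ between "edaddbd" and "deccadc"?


Comparing "edaddbd" and "deccadc" position by position:
  Position 0: 'e' vs 'd' => DIFFER
  Position 1: 'd' vs 'e' => DIFFER
  Position 2: 'a' vs 'c' => DIFFER
  Position 3: 'd' vs 'c' => DIFFER
  Position 4: 'd' vs 'a' => DIFFER
  Position 5: 'b' vs 'd' => DIFFER
  Position 6: 'd' vs 'c' => DIFFER
Positions that differ: 7

7


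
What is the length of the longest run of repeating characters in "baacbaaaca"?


Input: "baacbaaaca"
Scanning for longest run:
  Position 1 ('a'): new char, reset run to 1
  Position 2 ('a'): continues run of 'a', length=2
  Position 3 ('c'): new char, reset run to 1
  Position 4 ('b'): new char, reset run to 1
  Position 5 ('a'): new char, reset run to 1
  Position 6 ('a'): continues run of 'a', length=2
  Position 7 ('a'): continues run of 'a', length=3
  Position 8 ('c'): new char, reset run to 1
  Position 9 ('a'): new char, reset run to 1
Longest run: 'a' with length 3

3


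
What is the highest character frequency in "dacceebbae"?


Input: dacceebbae
Character counts:
  'a': 2
  'b': 2
  'c': 2
  'd': 1
  'e': 3
Maximum frequency: 3

3


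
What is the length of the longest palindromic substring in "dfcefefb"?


Input: "dfcefefb"
Checking substrings for palindromes:
  [3:6] "efe" (len 3) => palindrome
  [4:7] "fef" (len 3) => palindrome
Longest palindromic substring: "efe" with length 3

3


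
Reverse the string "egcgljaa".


Input: egcgljaa
Reading characters right to left:
  Position 7: 'a'
  Position 6: 'a'
  Position 5: 'j'
  Position 4: 'l'
  Position 3: 'g'
  Position 2: 'c'
  Position 1: 'g'
  Position 0: 'e'
Reversed: aajlgcge

aajlgcge


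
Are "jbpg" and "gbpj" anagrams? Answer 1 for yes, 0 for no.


Strings: "jbpg", "gbpj"
Sorted first:  bgjp
Sorted second: bgjp
Sorted forms match => anagrams

1


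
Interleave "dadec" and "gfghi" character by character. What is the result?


Interleaving "dadec" and "gfghi":
  Position 0: 'd' from first, 'g' from second => "dg"
  Position 1: 'a' from first, 'f' from second => "af"
  Position 2: 'd' from first, 'g' from second => "dg"
  Position 3: 'e' from first, 'h' from second => "eh"
  Position 4: 'c' from first, 'i' from second => "ci"
Result: dgafdgehci

dgafdgehci


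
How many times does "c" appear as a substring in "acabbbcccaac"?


Searching for "c" in "acabbbcccaac"
Scanning each position:
  Position 0: "a" => no
  Position 1: "c" => MATCH
  Position 2: "a" => no
  Position 3: "b" => no
  Position 4: "b" => no
  Position 5: "b" => no
  Position 6: "c" => MATCH
  Position 7: "c" => MATCH
  Position 8: "c" => MATCH
  Position 9: "a" => no
  Position 10: "a" => no
  Position 11: "c" => MATCH
Total occurrences: 5

5


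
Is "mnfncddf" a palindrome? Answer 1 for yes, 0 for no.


Input: mnfncddf
Reversed: fddcnfnm
  Compare pos 0 ('m') with pos 7 ('f'): MISMATCH
  Compare pos 1 ('n') with pos 6 ('d'): MISMATCH
  Compare pos 2 ('f') with pos 5 ('d'): MISMATCH
  Compare pos 3 ('n') with pos 4 ('c'): MISMATCH
Result: not a palindrome

0


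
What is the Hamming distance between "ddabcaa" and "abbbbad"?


Comparing "ddabcaa" and "abbbbad" position by position:
  Position 0: 'd' vs 'a' => differ
  Position 1: 'd' vs 'b' => differ
  Position 2: 'a' vs 'b' => differ
  Position 3: 'b' vs 'b' => same
  Position 4: 'c' vs 'b' => differ
  Position 5: 'a' vs 'a' => same
  Position 6: 'a' vs 'd' => differ
Total differences (Hamming distance): 5

5


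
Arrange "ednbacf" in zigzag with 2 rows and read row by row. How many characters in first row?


Zigzag "ednbacf" into 2 rows:
Placing characters:
  'e' => row 0
  'd' => row 1
  'n' => row 0
  'b' => row 1
  'a' => row 0
  'c' => row 1
  'f' => row 0
Rows:
  Row 0: "enaf"
  Row 1: "dbc"
First row length: 4

4


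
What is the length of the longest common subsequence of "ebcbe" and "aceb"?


LCS of "ebcbe" and "aceb"
DP table:
           a    c    e    b
      0    0    0    0    0
  e   0    0    0    1    1
  b   0    0    0    1    2
  c   0    0    1    1    2
  b   0    0    1    1    2
  e   0    0    1    2    2
LCS length = dp[5][4] = 2

2


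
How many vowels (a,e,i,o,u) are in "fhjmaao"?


Input: fhjmaao
Checking each character:
  'f' at position 0: consonant
  'h' at position 1: consonant
  'j' at position 2: consonant
  'm' at position 3: consonant
  'a' at position 4: vowel (running total: 1)
  'a' at position 5: vowel (running total: 2)
  'o' at position 6: vowel (running total: 3)
Total vowels: 3

3


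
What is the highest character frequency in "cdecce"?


Input: cdecce
Character counts:
  'c': 3
  'd': 1
  'e': 2
Maximum frequency: 3

3


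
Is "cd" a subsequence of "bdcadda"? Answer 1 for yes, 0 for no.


Check if "cd" is a subsequence of "bdcadda"
Greedy scan:
  Position 0 ('b'): no match needed
  Position 1 ('d'): no match needed
  Position 2 ('c'): matches sub[0] = 'c'
  Position 3 ('a'): no match needed
  Position 4 ('d'): matches sub[1] = 'd'
  Position 5 ('d'): no match needed
  Position 6 ('a'): no match needed
All 2 characters matched => is a subsequence

1
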